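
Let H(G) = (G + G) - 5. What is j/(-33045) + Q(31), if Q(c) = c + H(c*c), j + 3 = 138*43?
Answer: 21455243/11015 ≈ 1947.8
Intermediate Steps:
j = 5931 (j = -3 + 138*43 = -3 + 5934 = 5931)
H(G) = -5 + 2*G (H(G) = 2*G - 5 = -5 + 2*G)
Q(c) = -5 + c + 2*c**2 (Q(c) = c + (-5 + 2*(c*c)) = c + (-5 + 2*c**2) = -5 + c + 2*c**2)
j/(-33045) + Q(31) = 5931/(-33045) + (-5 + 31 + 2*31**2) = 5931*(-1/33045) + (-5 + 31 + 2*961) = -1977/11015 + (-5 + 31 + 1922) = -1977/11015 + 1948 = 21455243/11015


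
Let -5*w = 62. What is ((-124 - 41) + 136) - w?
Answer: -83/5 ≈ -16.600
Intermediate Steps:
w = -62/5 (w = -⅕*62 = -62/5 ≈ -12.400)
((-124 - 41) + 136) - w = ((-124 - 41) + 136) - 1*(-62/5) = (-165 + 136) + 62/5 = -29 + 62/5 = -83/5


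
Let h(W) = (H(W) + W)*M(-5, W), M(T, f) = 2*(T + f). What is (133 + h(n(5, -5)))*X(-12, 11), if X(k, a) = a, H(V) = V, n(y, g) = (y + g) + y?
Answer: 1463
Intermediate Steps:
M(T, f) = 2*T + 2*f
n(y, g) = g + 2*y (n(y, g) = (g + y) + y = g + 2*y)
h(W) = 2*W*(-10 + 2*W) (h(W) = (W + W)*(2*(-5) + 2*W) = (2*W)*(-10 + 2*W) = 2*W*(-10 + 2*W))
(133 + h(n(5, -5)))*X(-12, 11) = (133 + 4*(-5 + 2*5)*(-5 + (-5 + 2*5)))*11 = (133 + 4*(-5 + 10)*(-5 + (-5 + 10)))*11 = (133 + 4*5*(-5 + 5))*11 = (133 + 4*5*0)*11 = (133 + 0)*11 = 133*11 = 1463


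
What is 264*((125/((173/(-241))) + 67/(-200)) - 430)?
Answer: -690181503/4325 ≈ -1.5958e+5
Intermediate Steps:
264*((125/((173/(-241))) + 67/(-200)) - 430) = 264*((125/((173*(-1/241))) + 67*(-1/200)) - 430) = 264*((125/(-173/241) - 67/200) - 430) = 264*((125*(-241/173) - 67/200) - 430) = 264*((-30125/173 - 67/200) - 430) = 264*(-6036591/34600 - 430) = 264*(-20914591/34600) = -690181503/4325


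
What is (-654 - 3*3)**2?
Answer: 439569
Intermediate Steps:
(-654 - 3*3)**2 = (-654 - 9)**2 = (-663)**2 = 439569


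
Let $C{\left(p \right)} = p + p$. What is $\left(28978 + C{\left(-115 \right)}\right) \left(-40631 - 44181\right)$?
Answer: $-2438175376$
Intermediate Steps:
$C{\left(p \right)} = 2 p$
$\left(28978 + C{\left(-115 \right)}\right) \left(-40631 - 44181\right) = \left(28978 + 2 \left(-115\right)\right) \left(-40631 - 44181\right) = \left(28978 - 230\right) \left(-84812\right) = 28748 \left(-84812\right) = -2438175376$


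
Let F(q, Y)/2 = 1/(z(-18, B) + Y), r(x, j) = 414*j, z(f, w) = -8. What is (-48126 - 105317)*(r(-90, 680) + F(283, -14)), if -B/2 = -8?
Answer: -475169853517/11 ≈ -4.3197e+10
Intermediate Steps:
B = 16 (B = -2*(-8) = 16)
F(q, Y) = 2/(-8 + Y)
(-48126 - 105317)*(r(-90, 680) + F(283, -14)) = (-48126 - 105317)*(414*680 + 2/(-8 - 14)) = -153443*(281520 + 2/(-22)) = -153443*(281520 + 2*(-1/22)) = -153443*(281520 - 1/11) = -153443*3096719/11 = -475169853517/11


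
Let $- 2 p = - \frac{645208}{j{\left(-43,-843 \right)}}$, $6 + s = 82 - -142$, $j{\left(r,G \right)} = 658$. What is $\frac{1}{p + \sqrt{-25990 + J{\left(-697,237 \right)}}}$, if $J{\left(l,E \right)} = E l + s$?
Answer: $\frac{53068358}{46688144805} - \frac{108241 i \sqrt{190961}}{46688144805} \approx 0.0011367 - 0.0010131 i$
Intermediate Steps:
$s = 218$ ($s = -6 + \left(82 - -142\right) = -6 + \left(82 + 142\right) = -6 + 224 = 218$)
$J{\left(l,E \right)} = 218 + E l$ ($J{\left(l,E \right)} = E l + 218 = 218 + E l$)
$p = \frac{161302}{329}$ ($p = - \frac{\left(-645208\right) \frac{1}{658}}{2} = \left(- \frac{1}{2}\right) \left(- \frac{322604}{329}\right) = \frac{161302}{329} \approx 490.28$)
$\frac{1}{p + \sqrt{-25990 + J{\left(-697,237 \right)}}} = \frac{1}{\frac{161302}{329} + \sqrt{-25990 + \left(218 + 237 \left(-697\right)\right)}} = \frac{1}{\frac{161302}{329} + \sqrt{-25990 + \left(218 - 165189\right)}} = \frac{1}{\frac{161302}{329} + \sqrt{-25990 - 164971}} = \frac{1}{\frac{161302}{329} + \sqrt{-190961}} = \frac{1}{\frac{161302}{329} + i \sqrt{190961}}$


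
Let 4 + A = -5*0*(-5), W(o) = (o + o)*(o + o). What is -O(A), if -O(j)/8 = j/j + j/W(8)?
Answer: 63/8 ≈ 7.8750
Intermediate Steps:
W(o) = 4*o² (W(o) = (2*o)*(2*o) = 4*o²)
A = -4 (A = -4 - 5*0*(-5) = -4 + 0*(-5) = -4 + 0 = -4)
O(j) = -8 - j/32 (O(j) = -8*(j/j + j/((4*8²))) = -8*(1 + j/((4*64))) = -8*(1 + j/256) = -8 - j/32)
-O(A) = -(-8 - 1/32*(-4)) = -(-8 + ⅛) = -1*(-63/8) = 63/8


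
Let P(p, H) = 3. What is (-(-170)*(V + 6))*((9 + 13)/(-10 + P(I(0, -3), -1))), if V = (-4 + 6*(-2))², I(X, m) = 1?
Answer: -979880/7 ≈ -1.3998e+5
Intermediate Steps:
V = 256 (V = (-4 - 12)² = (-16)² = 256)
(-(-170)*(V + 6))*((9 + 13)/(-10 + P(I(0, -3), -1))) = (-(-170)*(256 + 6))*((9 + 13)/(-10 + 3)) = (-(-170)*262)*(22/(-7)) = (-34*(-1310))*(22*(-⅐)) = 44540*(-22/7) = -979880/7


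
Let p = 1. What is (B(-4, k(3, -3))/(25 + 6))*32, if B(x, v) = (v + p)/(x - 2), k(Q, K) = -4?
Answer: 16/31 ≈ 0.51613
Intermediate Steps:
B(x, v) = (1 + v)/(-2 + x) (B(x, v) = (v + 1)/(x - 2) = (1 + v)/(-2 + x))
(B(-4, k(3, -3))/(25 + 6))*32 = (((1 - 4)/(-2 - 4))/(25 + 6))*32 = ((-3/(-6))/31)*32 = ((-⅙*(-3))/31)*32 = ((1/31)*(½))*32 = (1/62)*32 = 16/31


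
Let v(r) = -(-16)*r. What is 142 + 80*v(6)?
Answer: 7822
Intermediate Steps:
v(r) = 16*r
142 + 80*v(6) = 142 + 80*(16*6) = 142 + 80*96 = 142 + 7680 = 7822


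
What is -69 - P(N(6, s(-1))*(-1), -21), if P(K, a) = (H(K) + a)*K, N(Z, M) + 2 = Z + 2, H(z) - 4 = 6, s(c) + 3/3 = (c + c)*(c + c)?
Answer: -135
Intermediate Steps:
s(c) = -1 + 4*c**2 (s(c) = -1 + (c + c)*(c + c) = -1 + (2*c)*(2*c) = -1 + 4*c**2)
H(z) = 10 (H(z) = 4 + 6 = 10)
N(Z, M) = Z (N(Z, M) = -2 + (Z + 2) = -2 + (2 + Z) = Z)
P(K, a) = K*(10 + a) (P(K, a) = (10 + a)*K = K*(10 + a))
-69 - P(N(6, s(-1))*(-1), -21) = -69 - 6*(-1)*(10 - 21) = -69 - (-6)*(-11) = -69 - 1*66 = -69 - 66 = -135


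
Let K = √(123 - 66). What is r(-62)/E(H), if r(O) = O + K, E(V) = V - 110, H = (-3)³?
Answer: 62/137 - √57/137 ≈ 0.39745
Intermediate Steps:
H = -27
K = √57 ≈ 7.5498
E(V) = -110 + V
r(O) = O + √57
r(-62)/E(H) = (-62 + √57)/(-110 - 27) = (-62 + √57)/(-137) = (-62 + √57)*(-1/137) = 62/137 - √57/137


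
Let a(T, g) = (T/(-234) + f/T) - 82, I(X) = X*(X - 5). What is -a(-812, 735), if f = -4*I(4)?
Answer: 1865632/23751 ≈ 78.550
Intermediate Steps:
I(X) = X*(-5 + X)
f = 16 (f = -16*(-5 + 4) = -16*(-1) = -4*(-4) = 16)
a(T, g) = -82 + 16/T - T/234 (a(T, g) = (T/(-234) + 16/T) - 82 = (T*(-1/234) + 16/T) - 82 = (-T/234 + 16/T) - 82 = (16/T - T/234) - 82 = -82 + 16/T - T/234)
-a(-812, 735) = -(-82 + 16/(-812) - 1/234*(-812)) = -(-82 + 16*(-1/812) + 406/117) = -(-82 - 4/203 + 406/117) = -1*(-1865632/23751) = 1865632/23751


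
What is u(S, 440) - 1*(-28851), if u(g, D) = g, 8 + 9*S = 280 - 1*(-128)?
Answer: 260059/9 ≈ 28895.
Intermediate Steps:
S = 400/9 (S = -8/9 + (280 - 1*(-128))/9 = -8/9 + (280 + 128)/9 = -8/9 + (1/9)*408 = -8/9 + 136/3 = 400/9 ≈ 44.444)
u(S, 440) - 1*(-28851) = 400/9 - 1*(-28851) = 400/9 + 28851 = 260059/9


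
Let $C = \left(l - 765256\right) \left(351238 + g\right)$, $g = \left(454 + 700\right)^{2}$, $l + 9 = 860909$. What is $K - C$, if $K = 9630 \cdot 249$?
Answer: $-160962054506$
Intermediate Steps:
$l = 860900$ ($l = -9 + 860909 = 860900$)
$g = 1331716$ ($g = 1154^{2} = 1331716$)
$C = 160964452376$ ($C = \left(860900 - 765256\right) \left(351238 + 1331716\right) = 95644 \cdot 1682954 = 160964452376$)
$K = 2397870$
$K - C = 2397870 - 160964452376 = -160962054506$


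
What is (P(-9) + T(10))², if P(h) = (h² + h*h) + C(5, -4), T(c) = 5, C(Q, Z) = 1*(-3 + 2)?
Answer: 27556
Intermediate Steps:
C(Q, Z) = -1 (C(Q, Z) = 1*(-1) = -1)
P(h) = -1 + 2*h² (P(h) = (h² + h*h) - 1 = (h² + h²) - 1 = 2*h² - 1 = -1 + 2*h²)
(P(-9) + T(10))² = ((-1 + 2*(-9)²) + 5)² = ((-1 + 2*81) + 5)² = ((-1 + 162) + 5)² = (161 + 5)² = 166² = 27556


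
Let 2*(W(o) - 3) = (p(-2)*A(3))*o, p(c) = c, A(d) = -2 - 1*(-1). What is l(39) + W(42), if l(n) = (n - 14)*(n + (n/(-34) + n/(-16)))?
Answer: 253065/272 ≈ 930.39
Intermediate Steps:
A(d) = -1 (A(d) = -2 + 1 = -1)
W(o) = 3 + o (W(o) = 3 + ((-2*(-1))*o)/2 = 3 + (2*o)/2 = 3 + o)
l(n) = 247*n*(-14 + n)/272 (l(n) = (-14 + n)*(n + (n*(-1/34) + n*(-1/16))) = (-14 + n)*(n + (-n/34 - n/16)) = (-14 + n)*(n - 25*n/272) = (-14 + n)*(247*n/272) = 247*n*(-14 + n)/272)
l(39) + W(42) = (247/272)*39*(-14 + 39) + (3 + 42) = (247/272)*39*25 + 45 = 240825/272 + 45 = 253065/272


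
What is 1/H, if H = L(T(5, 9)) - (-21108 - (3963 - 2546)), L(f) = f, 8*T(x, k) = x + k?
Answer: 4/90107 ≈ 4.4392e-5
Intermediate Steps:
T(x, k) = k/8 + x/8 (T(x, k) = (x + k)/8 = (k + x)/8 = k/8 + x/8)
H = 90107/4 (H = ((⅛)*9 + (⅛)*5) - (-21108 - (3963 - 2546)) = (9/8 + 5/8) - (-21108 - 1*1417) = 7/4 - (-21108 - 1417) = 7/4 - 1*(-22525) = 7/4 + 22525 = 90107/4 ≈ 22527.)
1/H = 1/(90107/4) = 4/90107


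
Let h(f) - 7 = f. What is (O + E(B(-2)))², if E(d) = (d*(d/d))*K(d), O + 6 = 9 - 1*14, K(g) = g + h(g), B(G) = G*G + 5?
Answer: 45796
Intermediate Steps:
h(f) = 7 + f
B(G) = 5 + G² (B(G) = G² + 5 = 5 + G²)
K(g) = 7 + 2*g (K(g) = g + (7 + g) = 7 + 2*g)
O = -11 (O = -6 + (9 - 1*14) = -6 + (9 - 14) = -6 - 5 = -11)
E(d) = d*(7 + 2*d) (E(d) = (d*(d/d))*(7 + 2*d) = (d*1)*(7 + 2*d) = d*(7 + 2*d))
(O + E(B(-2)))² = (-11 + (5 + (-2)²)*(7 + 2*(5 + (-2)²)))² = (-11 + (5 + 4)*(7 + 2*(5 + 4)))² = (-11 + 9*(7 + 2*9))² = (-11 + 9*(7 + 18))² = (-11 + 9*25)² = (-11 + 225)² = 214² = 45796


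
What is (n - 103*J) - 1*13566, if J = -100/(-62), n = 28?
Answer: -424828/31 ≈ -13704.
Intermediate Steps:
J = 50/31 (J = -100*(-1/62) = 50/31 ≈ 1.6129)
(n - 103*J) - 1*13566 = (28 - 103*50/31) - 1*13566 = (28 - 5150/31) - 13566 = -4282/31 - 13566 = -424828/31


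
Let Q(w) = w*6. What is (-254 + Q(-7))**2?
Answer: 87616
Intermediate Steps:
Q(w) = 6*w
(-254 + Q(-7))**2 = (-254 + 6*(-7))**2 = (-254 - 42)**2 = (-296)**2 = 87616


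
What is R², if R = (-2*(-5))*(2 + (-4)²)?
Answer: 32400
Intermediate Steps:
R = 180 (R = 10*(2 + 16) = 10*18 = 180)
R² = 180² = 32400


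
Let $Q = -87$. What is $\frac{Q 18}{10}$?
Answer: $- \frac{783}{5} \approx -156.6$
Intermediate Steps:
$\frac{Q 18}{10} = \frac{\left(-87\right) 18}{10} = \left(-1566\right) \frac{1}{10} = - \frac{783}{5}$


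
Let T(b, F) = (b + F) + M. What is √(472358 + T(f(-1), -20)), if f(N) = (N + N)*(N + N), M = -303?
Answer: √472039 ≈ 687.05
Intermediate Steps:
f(N) = 4*N² (f(N) = (2*N)*(2*N) = 4*N²)
T(b, F) = -303 + F + b (T(b, F) = (b + F) - 303 = (F + b) - 303 = -303 + F + b)
√(472358 + T(f(-1), -20)) = √(472358 + (-303 - 20 + 4*(-1)²)) = √(472358 + (-303 - 20 + 4*1)) = √(472358 + (-303 - 20 + 4)) = √(472358 - 319) = √472039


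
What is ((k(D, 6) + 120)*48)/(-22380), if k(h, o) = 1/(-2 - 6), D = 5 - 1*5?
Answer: -959/3730 ≈ -0.25710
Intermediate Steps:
D = 0 (D = 5 - 5 = 0)
k(h, o) = -⅛ (k(h, o) = 1/(-8) = -⅛)
((k(D, 6) + 120)*48)/(-22380) = ((-⅛ + 120)*48)/(-22380) = ((959/8)*48)*(-1/22380) = 5754*(-1/22380) = -959/3730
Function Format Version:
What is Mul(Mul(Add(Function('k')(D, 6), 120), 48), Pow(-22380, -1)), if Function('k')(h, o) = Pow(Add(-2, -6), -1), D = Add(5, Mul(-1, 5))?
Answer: Rational(-959, 3730) ≈ -0.25710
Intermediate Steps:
D = 0 (D = Add(5, -5) = 0)
Function('k')(h, o) = Rational(-1, 8) (Function('k')(h, o) = Pow(-8, -1) = Rational(-1, 8))
Mul(Mul(Add(Function('k')(D, 6), 120), 48), Pow(-22380, -1)) = Mul(Mul(Add(Rational(-1, 8), 120), 48), Pow(-22380, -1)) = Mul(Mul(Rational(959, 8), 48), Rational(-1, 22380)) = Mul(5754, Rational(-1, 22380)) = Rational(-959, 3730)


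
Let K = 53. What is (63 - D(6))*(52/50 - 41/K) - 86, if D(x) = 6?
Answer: -93829/1325 ≈ -70.814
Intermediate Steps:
(63 - D(6))*(52/50 - 41/K) - 86 = (63 - 1*6)*(52/50 - 41/53) - 86 = (63 - 6)*(52*(1/50) - 41*1/53) - 86 = 57*(26/25 - 41/53) - 86 = 57*(353/1325) - 86 = 20121/1325 - 86 = -93829/1325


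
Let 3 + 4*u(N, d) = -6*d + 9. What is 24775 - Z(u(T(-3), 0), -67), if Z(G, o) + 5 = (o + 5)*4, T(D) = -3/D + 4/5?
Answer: 25028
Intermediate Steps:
T(D) = ⅘ - 3/D (T(D) = -3/D + 4*(⅕) = -3/D + ⅘ = ⅘ - 3/D)
u(N, d) = 3/2 - 3*d/2 (u(N, d) = -¾ + (-6*d + 9)/4 = -¾ + (9 - 6*d)/4 = -¾ + (9/4 - 3*d/2) = 3/2 - 3*d/2)
Z(G, o) = 15 + 4*o (Z(G, o) = -5 + (o + 5)*4 = -5 + (5 + o)*4 = -5 + (20 + 4*o) = 15 + 4*o)
24775 - Z(u(T(-3), 0), -67) = 24775 - (15 + 4*(-67)) = 24775 - (15 - 268) = 24775 - 1*(-253) = 24775 + 253 = 25028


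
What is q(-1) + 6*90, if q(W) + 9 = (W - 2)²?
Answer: 540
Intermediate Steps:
q(W) = -9 + (-2 + W)² (q(W) = -9 + (W - 2)² = -9 + (-2 + W)²)
q(-1) + 6*90 = (-9 + (-2 - 1)²) + 6*90 = (-9 + (-3)²) + 540 = (-9 + 9) + 540 = 0 + 540 = 540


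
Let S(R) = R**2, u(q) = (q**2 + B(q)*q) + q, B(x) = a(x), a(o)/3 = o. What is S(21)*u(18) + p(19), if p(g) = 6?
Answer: 579480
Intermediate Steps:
a(o) = 3*o
B(x) = 3*x
u(q) = q + 4*q**2 (u(q) = (q**2 + (3*q)*q) + q = (q**2 + 3*q**2) + q = 4*q**2 + q = q + 4*q**2)
S(21)*u(18) + p(19) = 21**2*(18*(1 + 4*18)) + 6 = 441*(18*(1 + 72)) + 6 = 441*(18*73) + 6 = 441*1314 + 6 = 579474 + 6 = 579480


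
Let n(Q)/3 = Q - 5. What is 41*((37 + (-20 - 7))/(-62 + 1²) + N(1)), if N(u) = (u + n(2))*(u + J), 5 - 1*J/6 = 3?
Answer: -260514/61 ≈ -4270.7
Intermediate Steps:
J = 12 (J = 30 - 6*3 = 30 - 18 = 12)
n(Q) = -15 + 3*Q (n(Q) = 3*(Q - 5) = 3*(-5 + Q) = -15 + 3*Q)
N(u) = (-9 + u)*(12 + u) (N(u) = (u + (-15 + 3*2))*(u + 12) = (u + (-15 + 6))*(12 + u) = (u - 9)*(12 + u) = (-9 + u)*(12 + u))
41*((37 + (-20 - 7))/(-62 + 1²) + N(1)) = 41*((37 + (-20 - 7))/(-62 + 1²) + (-108 + 1² + 3*1)) = 41*((37 - 27)/(-62 + 1) + (-108 + 1 + 3)) = 41*(10/(-61) - 104) = 41*(10*(-1/61) - 104) = 41*(-10/61 - 104) = 41*(-6354/61) = -260514/61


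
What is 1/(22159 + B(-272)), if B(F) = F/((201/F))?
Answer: 201/4527943 ≈ 4.4391e-5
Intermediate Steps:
B(F) = F²/201 (B(F) = F*(F/201) = F²/201)
1/(22159 + B(-272)) = 1/(22159 + (1/201)*(-272)²) = 1/(22159 + (1/201)*73984) = 1/(22159 + 73984/201) = 1/(4527943/201) = 201/4527943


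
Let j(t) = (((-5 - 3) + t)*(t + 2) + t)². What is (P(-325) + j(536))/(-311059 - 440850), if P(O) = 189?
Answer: -80997160189/751909 ≈ -1.0772e+5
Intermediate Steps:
j(t) = (t + (-8 + t)*(2 + t))² (j(t) = ((-8 + t)*(2 + t) + t)² = (t + (-8 + t)*(2 + t))²)
(P(-325) + j(536))/(-311059 - 440850) = (189 + (16 - 1*536² + 5*536)²)/(-311059 - 440850) = (189 + (16 - 1*287296 + 2680)²)/(-751909) = (189 + (16 - 287296 + 2680)²)*(-1/751909) = (189 + (-284600)²)*(-1/751909) = (189 + 80997160000)*(-1/751909) = 80997160189*(-1/751909) = -80997160189/751909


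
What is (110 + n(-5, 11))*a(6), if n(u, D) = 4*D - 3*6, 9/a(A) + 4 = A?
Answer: 612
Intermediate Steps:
a(A) = 9/(-4 + A)
n(u, D) = -18 + 4*D (n(u, D) = 4*D - 18 = -18 + 4*D)
(110 + n(-5, 11))*a(6) = (110 + (-18 + 4*11))*(9/(-4 + 6)) = (110 + (-18 + 44))*(9/2) = (110 + 26)*(9*(½)) = 136*(9/2) = 612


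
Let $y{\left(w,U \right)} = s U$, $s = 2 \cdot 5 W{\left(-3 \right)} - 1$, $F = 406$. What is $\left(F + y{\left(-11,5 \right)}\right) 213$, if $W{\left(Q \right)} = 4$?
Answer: $128013$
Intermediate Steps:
$s = 39$ ($s = 2 \cdot 5 \cdot 4 - 1 = 10 \cdot 4 - 1 = 40 - 1 = 39$)
$y{\left(w,U \right)} = 39 U$
$\left(F + y{\left(-11,5 \right)}\right) 213 = \left(406 + 39 \cdot 5\right) 213 = \left(406 + 195\right) 213 = 601 \cdot 213 = 128013$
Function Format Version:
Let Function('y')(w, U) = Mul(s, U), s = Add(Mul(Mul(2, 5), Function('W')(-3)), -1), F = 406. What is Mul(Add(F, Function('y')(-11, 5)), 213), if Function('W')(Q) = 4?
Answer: 128013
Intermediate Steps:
s = 39 (s = Add(Mul(Mul(2, 5), 4), -1) = Add(Mul(10, 4), -1) = Add(40, -1) = 39)
Function('y')(w, U) = Mul(39, U)
Mul(Add(F, Function('y')(-11, 5)), 213) = Mul(Add(406, Mul(39, 5)), 213) = Mul(Add(406, 195), 213) = Mul(601, 213) = 128013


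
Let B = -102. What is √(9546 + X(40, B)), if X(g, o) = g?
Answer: √9586 ≈ 97.908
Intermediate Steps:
√(9546 + X(40, B)) = √(9546 + 40) = √9586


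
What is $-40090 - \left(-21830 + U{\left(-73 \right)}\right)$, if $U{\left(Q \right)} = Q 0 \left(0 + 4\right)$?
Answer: $-18260$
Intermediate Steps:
$U{\left(Q \right)} = 0$ ($U{\left(Q \right)} = Q 0 \cdot 4 = Q 0 = 0$)
$-40090 - \left(-21830 + U{\left(-73 \right)}\right) = -40090 - \left(-21830 + 0\right) = -40090 - -21830 = -40090 + 21830 = -18260$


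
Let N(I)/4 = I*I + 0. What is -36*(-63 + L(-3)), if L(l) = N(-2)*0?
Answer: 2268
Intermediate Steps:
N(I) = 4*I² (N(I) = 4*(I*I + 0) = 4*(I² + 0) = 4*I²)
L(l) = 0 (L(l) = (4*(-2)²)*0 = (4*4)*0 = 16*0 = 0)
-36*(-63 + L(-3)) = -36*(-63 + 0) = -36*(-63) = 2268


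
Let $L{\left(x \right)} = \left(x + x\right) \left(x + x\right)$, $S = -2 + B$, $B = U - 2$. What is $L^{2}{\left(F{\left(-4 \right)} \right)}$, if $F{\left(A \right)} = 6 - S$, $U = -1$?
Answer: $234256$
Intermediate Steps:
$B = -3$ ($B = -1 - 2 = -3$)
$S = -5$ ($S = -2 - 3 = -5$)
$F{\left(A \right)} = 11$ ($F{\left(A \right)} = 6 - -5 = 6 + 5 = 11$)
$L{\left(x \right)} = 4 x^{2}$ ($L{\left(x \right)} = 2 x 2 x = 4 x^{2}$)
$L^{2}{\left(F{\left(-4 \right)} \right)} = \left(4 \cdot 11^{2}\right)^{2} = \left(4 \cdot 121\right)^{2} = 484^{2} = 234256$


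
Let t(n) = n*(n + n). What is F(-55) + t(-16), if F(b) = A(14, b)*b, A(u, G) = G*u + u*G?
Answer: 85212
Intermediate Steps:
A(u, G) = 2*G*u (A(u, G) = G*u + G*u = 2*G*u)
t(n) = 2*n² (t(n) = n*(2*n) = 2*n²)
F(b) = 28*b² (F(b) = (2*b*14)*b = (28*b)*b = 28*b²)
F(-55) + t(-16) = 28*(-55)² + 2*(-16)² = 28*3025 + 2*256 = 84700 + 512 = 85212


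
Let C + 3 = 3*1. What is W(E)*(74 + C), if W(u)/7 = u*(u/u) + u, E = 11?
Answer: 11396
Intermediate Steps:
C = 0 (C = -3 + 3*1 = -3 + 3 = 0)
W(u) = 14*u (W(u) = 7*(u*(u/u) + u) = 7*(u*1 + u) = 7*(u + u) = 7*(2*u) = 14*u)
W(E)*(74 + C) = (14*11)*(74 + 0) = 154*74 = 11396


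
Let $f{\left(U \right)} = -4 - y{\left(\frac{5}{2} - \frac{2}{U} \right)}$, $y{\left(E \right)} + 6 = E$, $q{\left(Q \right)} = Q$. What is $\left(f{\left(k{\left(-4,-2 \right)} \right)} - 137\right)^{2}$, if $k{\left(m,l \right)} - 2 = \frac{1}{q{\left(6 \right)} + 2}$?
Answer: $\frac{21557449}{1156} \approx 18648.0$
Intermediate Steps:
$y{\left(E \right)} = -6 + E$
$k{\left(m,l \right)} = \frac{17}{8}$ ($k{\left(m,l \right)} = 2 + \frac{1}{6 + 2} = 2 + \frac{1}{8} = \frac{17}{8}$)
$f{\left(U \right)} = - \frac{1}{2} + \frac{2}{U}$ ($f{\left(U \right)} = -4 - \left(-6 + \left(\frac{5}{2} - \frac{2}{U}\right)\right) = -4 - \left(- \frac{7}{2} - \frac{2}{U}\right) = -4 + \left(\frac{7}{2} + \frac{2}{U}\right) = - \frac{1}{2} + \frac{2}{U}$)
$\left(f{\left(k{\left(-4,-2 \right)} \right)} - 137\right)^{2} = \left(\frac{4 - \frac{17}{8}}{2 \cdot \frac{17}{8}} - 137\right)^{2} = \left(\frac{1}{2} \cdot \frac{8}{17} \left(4 - \frac{17}{8}\right) - 137\right)^{2} = \left(\frac{1}{2} \cdot \frac{8}{17} \cdot \frac{15}{8} - 137\right)^{2} = \left(\frac{15}{34} - 137\right)^{2} = \left(- \frac{4643}{34}\right)^{2} = \frac{21557449}{1156}$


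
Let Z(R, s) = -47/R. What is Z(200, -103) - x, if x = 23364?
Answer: -4672847/200 ≈ -23364.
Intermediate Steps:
Z(200, -103) - x = -47/200 - 1*23364 = -47*1/200 - 23364 = -47/200 - 23364 = -4672847/200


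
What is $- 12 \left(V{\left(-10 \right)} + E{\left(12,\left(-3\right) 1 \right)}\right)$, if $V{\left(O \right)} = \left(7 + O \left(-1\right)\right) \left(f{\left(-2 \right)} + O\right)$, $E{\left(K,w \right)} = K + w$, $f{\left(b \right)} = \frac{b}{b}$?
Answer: $1728$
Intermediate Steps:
$f{\left(b \right)} = 1$
$V{\left(O \right)} = \left(1 + O\right) \left(7 - O\right)$ ($V{\left(O \right)} = \left(7 + O \left(-1\right)\right) \left(1 + O\right) = \left(7 - O\right) \left(1 + O\right) = \left(1 + O\right) \left(7 - O\right)$)
$- 12 \left(V{\left(-10 \right)} + E{\left(12,\left(-3\right) 1 \right)}\right) = - 12 \left(\left(7 - \left(-10\right)^{2} + 6 \left(-10\right)\right) + \left(12 - 3\right)\right) = - 12 \left(\left(7 - 100 - 60\right) + \left(12 - 3\right)\right) = - 12 \left(\left(7 - 100 - 60\right) + 9\right) = - 12 \left(-153 + 9\right) = \left(-12\right) \left(-144\right) = 1728$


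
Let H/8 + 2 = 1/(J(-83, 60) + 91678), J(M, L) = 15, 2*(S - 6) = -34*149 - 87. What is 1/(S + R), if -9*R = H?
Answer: -1650474/4239609257 ≈ -0.00038930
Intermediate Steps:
S = -5141/2 (S = 6 + (-34*149 - 87)/2 = 6 + (-5066 - 87)/2 = 6 + (½)*(-5153) = 6 - 5153/2 = -5141/2 ≈ -2570.5)
H = -1467080/91693 (H = -16 + 8/(15 + 91678) = -16 + 8/91693 = -1467080/91693 ≈ -16.000)
R = 1467080/825237 (R = -⅑*(-1467080/91693) = 1467080/825237 ≈ 1.7778)
1/(S + R) = 1/(-5141/2 + 1467080/825237) = 1/(-4239609257/1650474) = -1650474/4239609257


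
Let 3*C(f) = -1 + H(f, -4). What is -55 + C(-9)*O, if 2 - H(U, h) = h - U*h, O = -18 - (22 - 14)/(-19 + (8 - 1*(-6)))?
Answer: -4187/15 ≈ -279.13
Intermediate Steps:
O = -82/5 (O = -18 - 8/(-19 + (8 + 6)) = -18 - 8/(-19 + 14) = -18 - 8/(-5) = -18 - 8*(-1)/5 = -18 - 1*(-8/5) = -18 + 8/5 = -82/5 ≈ -16.400)
H(U, h) = 2 - h + U*h (H(U, h) = 2 - (h - U*h) = 2 + (-h + U*h) = 2 - h + U*h)
C(f) = 5/3 - 4*f/3 (C(f) = (-1 + (2 - 1*(-4) + f*(-4)))/3 = (-1 + (2 + 4 - 4*f))/3 = (-1 + (6 - 4*f))/3 = (5 - 4*f)/3 = 5/3 - 4*f/3)
-55 + C(-9)*O = -55 + (5/3 - 4/3*(-9))*(-82/5) = -55 + (5/3 + 12)*(-82/5) = -55 + (41/3)*(-82/5) = -55 - 3362/15 = -4187/15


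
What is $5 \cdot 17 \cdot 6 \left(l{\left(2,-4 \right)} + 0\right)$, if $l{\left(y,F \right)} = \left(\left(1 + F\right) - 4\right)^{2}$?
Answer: $24990$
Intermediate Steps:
$l{\left(y,F \right)} = \left(-3 + F\right)^{2}$
$5 \cdot 17 \cdot 6 \left(l{\left(2,-4 \right)} + 0\right) = 5 \cdot 17 \cdot 6 \left(\left(-3 - 4\right)^{2} + 0\right) = 85 \cdot 6 \left(\left(-7\right)^{2} + 0\right) = 85 \cdot 6 \left(49 + 0\right) = 85 \cdot 6 \cdot 49 = 85 \cdot 294 = 24990$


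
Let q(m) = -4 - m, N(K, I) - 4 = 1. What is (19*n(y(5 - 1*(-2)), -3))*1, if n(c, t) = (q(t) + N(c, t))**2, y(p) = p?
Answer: 304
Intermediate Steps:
N(K, I) = 5 (N(K, I) = 4 + 1 = 5)
n(c, t) = (1 - t)**2 (n(c, t) = ((-4 - t) + 5)**2 = (1 - t)**2)
(19*n(y(5 - 1*(-2)), -3))*1 = (19*(-1 - 3)**2)*1 = (19*(-4)**2)*1 = (19*16)*1 = 304*1 = 304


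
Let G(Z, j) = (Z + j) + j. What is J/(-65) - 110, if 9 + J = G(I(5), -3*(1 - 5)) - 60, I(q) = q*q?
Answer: -1426/13 ≈ -109.69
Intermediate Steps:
I(q) = q²
G(Z, j) = Z + 2*j
J = -20 (J = -9 + ((5² + 2*(-3*(1 - 5))) - 60) = -9 + ((25 + 2*(-3*(-4))) - 60) = -9 + ((25 + 2*12) - 60) = -9 + ((25 + 24) - 60) = -9 + (49 - 60) = -9 - 11 = -20)
J/(-65) - 110 = -20/(-65) - 110 = -1/65*(-20) - 110 = 4/13 - 110 = -1426/13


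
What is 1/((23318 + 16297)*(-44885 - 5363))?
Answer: -1/1990574520 ≈ -5.0237e-10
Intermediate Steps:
1/((23318 + 16297)*(-44885 - 5363)) = 1/(39615*(-50248)) = 1/(-1990574520) = -1/1990574520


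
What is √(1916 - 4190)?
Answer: I*√2274 ≈ 47.686*I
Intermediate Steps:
√(1916 - 4190) = √(-2274) = I*√2274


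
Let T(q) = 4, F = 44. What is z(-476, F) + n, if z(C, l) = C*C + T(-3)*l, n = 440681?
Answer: 667433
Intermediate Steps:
z(C, l) = C**2 + 4*l (z(C, l) = C*C + 4*l = C**2 + 4*l)
z(-476, F) + n = ((-476)**2 + 4*44) + 440681 = (226576 + 176) + 440681 = 226752 + 440681 = 667433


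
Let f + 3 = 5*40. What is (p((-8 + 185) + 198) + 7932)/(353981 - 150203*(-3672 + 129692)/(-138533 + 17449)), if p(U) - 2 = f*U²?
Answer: 838841466989/15447504366 ≈ 54.303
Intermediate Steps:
f = 197 (f = -3 + 5*40 = -3 + 200 = 197)
p(U) = 2 + 197*U²
(p((-8 + 185) + 198) + 7932)/(353981 - 150203*(-3672 + 129692)/(-138533 + 17449)) = ((2 + 197*((-8 + 185) + 198)²) + 7932)/(353981 - 150203*(-3672 + 129692)/(-138533 + 17449)) = ((2 + 197*(177 + 198)²) + 7932)/(353981 - 150203/((-121084/126020))) = ((2 + 197*375²) + 7932)/(353981 - 150203/((-121084*1/126020))) = ((2 + 197*140625) + 7932)/(353981 - 150203/(-30271/31505)) = ((2 + 27703125) + 7932)/(353981 - 150203*(-31505/30271)) = (27703127 + 7932)/(353981 + 4732145515/30271) = 27711059/(15447504366/30271) = 27711059*(30271/15447504366) = 838841466989/15447504366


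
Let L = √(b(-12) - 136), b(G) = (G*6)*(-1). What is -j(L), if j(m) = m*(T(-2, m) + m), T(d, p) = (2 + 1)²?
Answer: 64 - 72*I ≈ 64.0 - 72.0*I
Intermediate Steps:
b(G) = -6*G (b(G) = (6*G)*(-1) = -6*G)
T(d, p) = 9 (T(d, p) = 3² = 9)
L = 8*I (L = √(-6*(-12) - 136) = √(72 - 136) = √(-64) = 8*I ≈ 8.0*I)
j(m) = m*(9 + m)
-j(L) = -8*I*(9 + 8*I)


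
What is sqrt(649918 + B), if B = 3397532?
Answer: 55*sqrt(1338) ≈ 2011.8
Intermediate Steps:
sqrt(649918 + B) = sqrt(649918 + 3397532) = sqrt(4047450) = 55*sqrt(1338)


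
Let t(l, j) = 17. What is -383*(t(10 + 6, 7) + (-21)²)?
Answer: -175414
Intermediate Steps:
-383*(t(10 + 6, 7) + (-21)²) = -383*(17 + (-21)²) = -383*(17 + 441) = -383*458 = -175414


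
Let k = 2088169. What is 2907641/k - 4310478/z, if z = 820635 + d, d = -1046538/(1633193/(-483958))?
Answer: -3110245403374219069/1285432132153453357 ≈ -2.4196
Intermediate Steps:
d = 506480437404/1633193 (d = -1046538/(1633193*(-1/483958)) = -1046538/(-1633193/483958) = -1046538*(-483958/1633193) = 506480437404/1633193 ≈ 3.1012e+5)
z = 1846735774959/1633193 (z = 820635 + 506480437404/1633193 = 1846735774959/1633193 ≈ 1.1308e+6)
2907641/k - 4310478/z = 2907641/2088169 - 4310478/1846735774959/1633193 = 2907641*(1/2088169) - 4310478*1633193/1846735774959 = 2907641/2088169 - 2346614165418/615578591653 = -3110245403374219069/1285432132153453357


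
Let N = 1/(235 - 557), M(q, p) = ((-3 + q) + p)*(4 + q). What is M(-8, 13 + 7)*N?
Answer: 18/161 ≈ 0.11180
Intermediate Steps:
M(q, p) = (4 + q)*(-3 + p + q) (M(q, p) = (-3 + p + q)*(4 + q) = (4 + q)*(-3 + p + q))
N = -1/322 (N = 1/(-322) = -1/322 ≈ -0.0031056)
M(-8, 13 + 7)*N = (-12 - 8 + (-8)**2 + 4*(13 + 7) + (13 + 7)*(-8))*(-1/322) = (-12 - 8 + 64 + 4*20 + 20*(-8))*(-1/322) = (-12 - 8 + 64 + 80 - 160)*(-1/322) = -36*(-1/322) = 18/161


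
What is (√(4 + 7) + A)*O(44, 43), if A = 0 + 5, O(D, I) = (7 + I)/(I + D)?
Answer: 250/87 + 50*√11/87 ≈ 4.7797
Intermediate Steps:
O(D, I) = (7 + I)/(D + I)
A = 5
(√(4 + 7) + A)*O(44, 43) = (√(4 + 7) + 5)*((7 + 43)/(44 + 43)) = (√11 + 5)*(50/87) = (5 + √11)*((1/87)*50) = (5 + √11)*(50/87) = 250/87 + 50*√11/87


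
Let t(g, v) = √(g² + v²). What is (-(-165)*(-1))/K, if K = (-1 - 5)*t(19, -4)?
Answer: 55*√377/754 ≈ 1.4163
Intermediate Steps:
K = -6*√377 (K = (-1 - 5)*√(19² + (-4)²) = -6*√(361 + 16) = -6*√377 ≈ -116.50)
(-(-165)*(-1))/K = (-(-165)*(-1))/((-6*√377)) = (-1*165)*(-√377/2262) = -(-55)*√377/754 = 55*√377/754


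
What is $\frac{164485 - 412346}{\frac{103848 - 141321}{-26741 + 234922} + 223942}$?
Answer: $- \frac{51599950841}{46620432029} \approx -1.1068$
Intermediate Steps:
$\frac{164485 - 412346}{\frac{103848 - 141321}{-26741 + 234922} + 223942} = - \frac{247861}{- \frac{37473}{208181} + 223942} = - \frac{247861}{\frac{46620432029}{208181}} = \left(-247861\right) \frac{208181}{46620432029} = - \frac{51599950841}{46620432029}$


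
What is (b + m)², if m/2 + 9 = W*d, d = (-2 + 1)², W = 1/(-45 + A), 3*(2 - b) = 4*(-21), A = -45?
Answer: 290521/2025 ≈ 143.47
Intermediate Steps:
b = 30 (b = 2 - 4*(-21)/3 = 2 - ⅓*(-84) = 2 + 28 = 30)
W = -1/90 (W = 1/(-45 - 45) = 1/(-90) = -1/90 ≈ -0.011111)
d = 1 (d = (-1)² = 1)
m = -811/45 (m = -18 + 2*(-1/90*1) = -18 + 2*(-1/90) = -18 - 1/45 = -811/45 ≈ -18.022)
(b + m)² = (30 - 811/45)² = (539/45)² = 290521/2025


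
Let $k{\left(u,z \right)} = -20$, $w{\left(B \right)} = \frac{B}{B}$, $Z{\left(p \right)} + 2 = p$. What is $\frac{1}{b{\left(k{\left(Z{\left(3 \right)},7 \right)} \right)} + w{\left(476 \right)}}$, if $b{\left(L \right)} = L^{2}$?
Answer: $\frac{1}{401} \approx 0.0024938$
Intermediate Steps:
$Z{\left(p \right)} = -2 + p$
$w{\left(B \right)} = 1$
$\frac{1}{b{\left(k{\left(Z{\left(3 \right)},7 \right)} \right)} + w{\left(476 \right)}} = \frac{1}{\left(-20\right)^{2} + 1} = \frac{1}{400 + 1} = \frac{1}{401}$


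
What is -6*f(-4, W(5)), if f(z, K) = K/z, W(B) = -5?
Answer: -15/2 ≈ -7.5000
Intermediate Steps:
-6*f(-4, W(5)) = -(-30)/(-4) = -(-30)*(-1)/4 = -6*5/4 = -15/2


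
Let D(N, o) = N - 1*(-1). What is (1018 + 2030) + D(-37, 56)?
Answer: 3012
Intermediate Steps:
D(N, o) = 1 + N (D(N, o) = N + 1 = 1 + N)
(1018 + 2030) + D(-37, 56) = (1018 + 2030) + (1 - 37) = 3048 - 36 = 3012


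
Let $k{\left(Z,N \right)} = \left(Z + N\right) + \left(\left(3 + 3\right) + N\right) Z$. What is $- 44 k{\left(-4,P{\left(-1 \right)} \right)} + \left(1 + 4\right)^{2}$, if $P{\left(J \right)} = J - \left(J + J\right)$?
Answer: $1389$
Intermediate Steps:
$P{\left(J \right)} = - J$ ($P{\left(J \right)} = J - 2 J = - J$)
$k{\left(Z,N \right)} = N + Z + Z \left(6 + N\right)$ ($k{\left(Z,N \right)} = \left(N + Z\right) + \left(6 + N\right) Z = \left(N + Z\right) + Z \left(6 + N\right) = N + Z + Z \left(6 + N\right)$)
$- 44 k{\left(-4,P{\left(-1 \right)} \right)} + \left(1 + 4\right)^{2} = - 44 \left(\left(-1\right) \left(-1\right) + 7 \left(-4\right) + \left(-1\right) \left(-1\right) \left(-4\right)\right) + \left(1 + 4\right)^{2} = - 44 \left(1 - 28 + 1 \left(-4\right)\right) + 5^{2} = - 44 \left(1 - 28 - 4\right) + 25 = \left(-44\right) \left(-31\right) + 25 = 1364 + 25 = 1389$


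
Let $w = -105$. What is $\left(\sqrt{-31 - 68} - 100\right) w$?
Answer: $10500 - 315 i \sqrt{11} \approx 10500.0 - 1044.7 i$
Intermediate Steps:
$\left(\sqrt{-31 - 68} - 100\right) w = \left(\sqrt{-31 - 68} - 100\right) \left(-105\right) = \left(\sqrt{-99} - 100\right) \left(-105\right) = \left(3 i \sqrt{11} - 100\right) \left(-105\right) = \left(-100 + 3 i \sqrt{11}\right) \left(-105\right) = 10500 - 315 i \sqrt{11}$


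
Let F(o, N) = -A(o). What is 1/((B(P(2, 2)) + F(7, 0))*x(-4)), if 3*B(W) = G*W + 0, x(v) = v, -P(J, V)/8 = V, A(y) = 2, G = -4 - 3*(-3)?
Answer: 3/344 ≈ 0.0087209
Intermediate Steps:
G = 5 (G = -4 + 9 = 5)
P(J, V) = -8*V
B(W) = 5*W/3 (B(W) = (5*W + 0)/3 = (5*W)/3 = 5*W/3)
F(o, N) = -2 (F(o, N) = -1*2 = -2)
1/((B(P(2, 2)) + F(7, 0))*x(-4)) = 1/((5*(-8*2)/3 - 2)*(-4)) = 1/(((5/3)*(-16) - 2)*(-4)) = 1/((-80/3 - 2)*(-4)) = 1/(-86/3*(-4)) = 1/(344/3) = 3/344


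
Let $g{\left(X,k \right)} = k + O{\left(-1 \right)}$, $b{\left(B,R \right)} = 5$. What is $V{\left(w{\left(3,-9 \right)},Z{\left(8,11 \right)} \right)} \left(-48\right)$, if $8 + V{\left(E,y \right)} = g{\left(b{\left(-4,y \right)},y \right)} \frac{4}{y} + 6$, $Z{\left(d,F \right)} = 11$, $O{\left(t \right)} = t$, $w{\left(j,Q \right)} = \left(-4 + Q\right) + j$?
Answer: $- \frac{864}{11} \approx -78.545$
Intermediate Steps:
$w{\left(j,Q \right)} = -4 + Q + j$
$g{\left(X,k \right)} = -1 + k$ ($g{\left(X,k \right)} = k - 1 = -1 + k$)
$V{\left(E,y \right)} = -2 + \frac{4 \left(-1 + y\right)}{y}$ ($V{\left(E,y \right)} = -8 + \left(\left(-1 + y\right) \frac{4}{y} + 6\right) = -8 + \left(\frac{4 \left(-1 + y\right)}{y} + 6\right) = -8 + \left(6 + \frac{4 \left(-1 + y\right)}{y}\right) = -2 + \frac{4 \left(-1 + y\right)}{y}$)
$V{\left(w{\left(3,-9 \right)},Z{\left(8,11 \right)} \right)} \left(-48\right) = \left(2 - \frac{4}{11}\right) \left(-48\right) = \frac{18}{11} \left(-48\right) = - \frac{864}{11}$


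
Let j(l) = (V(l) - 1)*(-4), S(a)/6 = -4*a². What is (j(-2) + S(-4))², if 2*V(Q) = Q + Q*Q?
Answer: 147456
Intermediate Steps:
S(a) = -24*a² (S(a) = 6*(-4*a²) = -24*a²)
V(Q) = Q/2 + Q²/2 (V(Q) = (Q + Q*Q)/2 = (Q + Q²)/2 = Q/2 + Q²/2)
j(l) = 4 - 2*l*(1 + l) (j(l) = (l*(1 + l)/2 - 1)*(-4) = (-1 + l*(1 + l)/2)*(-4) = 4 - 2*l*(1 + l))
(j(-2) + S(-4))² = ((4 - 2*(-2)*(1 - 2)) - 24*(-4)²)² = ((4 - 2*(-2)*(-1)) - 24*16)² = ((4 - 4) - 384)² = (0 - 384)² = (-384)² = 147456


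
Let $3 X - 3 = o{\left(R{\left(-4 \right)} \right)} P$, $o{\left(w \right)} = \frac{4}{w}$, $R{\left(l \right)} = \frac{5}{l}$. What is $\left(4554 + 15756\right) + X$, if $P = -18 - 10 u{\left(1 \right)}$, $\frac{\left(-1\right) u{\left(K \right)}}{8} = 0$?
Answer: $\frac{101651}{5} \approx 20330.0$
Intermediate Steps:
$u{\left(K \right)} = 0$ ($u{\left(K \right)} = \left(-8\right) 0 = 0$)
$P = -18$ ($P = -18 - 0 = -18 + 0 = -18$)
$X = \frac{101}{5}$ ($X = 1 + \frac{\frac{4}{5 \frac{1}{-4}} \left(-18\right)}{3} = 1 + \frac{\frac{4}{5 \left(- \frac{1}{4}\right)} \left(-18\right)}{3} = 1 + \frac{\frac{4}{- \frac{5}{4}} \left(-18\right)}{3} = 1 + \frac{4 \left(- \frac{4}{5}\right) \left(-18\right)}{3} = 1 + \frac{\left(- \frac{16}{5}\right) \left(-18\right)}{3} = 1 + \frac{1}{3} \cdot \frac{288}{5} = 1 + \frac{96}{5} = \frac{101}{5} \approx 20.2$)
$\left(4554 + 15756\right) + X = \left(4554 + 15756\right) + \frac{101}{5} = 20310 + \frac{101}{5} = \frac{101651}{5}$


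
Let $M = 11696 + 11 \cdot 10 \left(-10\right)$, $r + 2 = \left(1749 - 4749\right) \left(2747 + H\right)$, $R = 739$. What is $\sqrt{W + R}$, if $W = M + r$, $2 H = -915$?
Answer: $i \sqrt{6857167} \approx 2618.6 i$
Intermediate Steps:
$H = - \frac{915}{2}$ ($H = \frac{1}{2} \left(-915\right) = - \frac{915}{2} \approx -457.5$)
$r = -6868502$ ($r = -2 + \left(1749 - 4749\right) \left(2747 - \frac{915}{2}\right) = -2 - 6868500 = -6868502$)
$M = 10596$ ($M = 11696 + 110 \left(-10\right) = 11696 - 1100 = 10596$)
$W = -6857906$ ($W = 10596 - 6868502 = -6857906$)
$\sqrt{W + R} = \sqrt{-6857906 + 739} = \sqrt{-6857167} = i \sqrt{6857167}$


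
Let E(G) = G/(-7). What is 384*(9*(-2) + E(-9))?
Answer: -44928/7 ≈ -6418.3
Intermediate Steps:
E(G) = -G/7 (E(G) = G*(-⅐) = -G/7)
384*(9*(-2) + E(-9)) = 384*(9*(-2) - ⅐*(-9)) = 384*(-18 + 9/7) = 384*(-117/7) = -44928/7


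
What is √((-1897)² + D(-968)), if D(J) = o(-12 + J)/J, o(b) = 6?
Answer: √1741726753/22 ≈ 1897.0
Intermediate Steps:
D(J) = 6/J
√((-1897)² + D(-968)) = √((-1897)² + 6/(-968)) = √(3598609 + 6*(-1/968)) = √(3598609 - 3/484) = √(1741726753/484) = √1741726753/22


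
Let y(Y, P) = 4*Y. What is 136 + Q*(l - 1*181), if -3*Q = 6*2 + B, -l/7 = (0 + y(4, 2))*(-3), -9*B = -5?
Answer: -13843/27 ≈ -512.70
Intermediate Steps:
B = 5/9 (B = -⅑*(-5) = 5/9 ≈ 0.55556)
l = 336 (l = -7*(0 + 4*4)*(-3) = -7*(0 + 16)*(-3) = -112*(-3) = -7*(-48) = 336)
Q = -113/27 (Q = -(6*2 + 5/9)/3 = -(12 + 5/9)/3 = -⅓*113/9 = -113/27 ≈ -4.1852)
136 + Q*(l - 1*181) = 136 - 113*(336 - 1*181)/27 = 136 - 113*(336 - 181)/27 = 136 - 113/27*155 = 136 - 17515/27 = -13843/27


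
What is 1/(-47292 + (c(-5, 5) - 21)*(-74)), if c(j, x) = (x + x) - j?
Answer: -1/46848 ≈ -2.1346e-5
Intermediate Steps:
c(j, x) = -j + 2*x (c(j, x) = 2*x - j = -j + 2*x)
1/(-47292 + (c(-5, 5) - 21)*(-74)) = 1/(-47292 + ((-1*(-5) + 2*5) - 21)*(-74)) = 1/(-47292 + ((5 + 10) - 21)*(-74)) = 1/(-47292 + (15 - 21)*(-74)) = 1/(-47292 - 6*(-74)) = 1/(-47292 + 444) = 1/(-46848) = -1/46848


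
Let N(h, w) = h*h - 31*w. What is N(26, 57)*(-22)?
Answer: 24002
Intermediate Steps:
N(h, w) = h² - 31*w
N(26, 57)*(-22) = (26² - 31*57)*(-22) = (676 - 1767)*(-22) = -1091*(-22) = 24002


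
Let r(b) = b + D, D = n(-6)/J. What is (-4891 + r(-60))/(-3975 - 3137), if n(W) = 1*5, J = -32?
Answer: 158437/227584 ≈ 0.69617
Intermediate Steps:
n(W) = 5
D = -5/32 (D = 5/(-32) = 5*(-1/32) = -5/32 ≈ -0.15625)
r(b) = -5/32 + b (r(b) = b - 5/32 = -5/32 + b)
(-4891 + r(-60))/(-3975 - 3137) = (-4891 + (-5/32 - 60))/(-3975 - 3137) = (-4891 - 1925/32)/(-7112) = -158437/32*(-1/7112) = 158437/227584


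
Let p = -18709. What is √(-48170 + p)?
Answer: 3*I*√7431 ≈ 258.61*I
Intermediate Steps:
√(-48170 + p) = √(-48170 - 18709) = √(-66879) = 3*I*√7431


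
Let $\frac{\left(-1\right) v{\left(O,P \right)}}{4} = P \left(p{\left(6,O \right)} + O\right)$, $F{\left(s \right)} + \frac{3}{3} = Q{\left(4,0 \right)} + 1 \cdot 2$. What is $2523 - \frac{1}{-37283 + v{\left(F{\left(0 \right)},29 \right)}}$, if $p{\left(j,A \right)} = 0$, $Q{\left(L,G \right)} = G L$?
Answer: $\frac{94357678}{37399} \approx 2523.0$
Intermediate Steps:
$F{\left(s \right)} = 1$ ($F{\left(s \right)} = -1 + \left(0 \cdot 4 + 1 \cdot 2\right) = -1 + \left(0 + 2\right) = -1 + 2 = 1$)
$v{\left(O,P \right)} = - 4 O P$ ($v{\left(O,P \right)} = - 4 P \left(0 + O\right) = - 4 P O = - 4 O P$)
$2523 - \frac{1}{-37283 + v{\left(F{\left(0 \right)},29 \right)}} = 2523 - \frac{1}{-37283 - 4 \cdot 29} = 2523 - \frac{1}{-37283 - 116} = 2523 - \frac{1}{-37399} = 2523 - - \frac{1}{37399} = 2523 + \frac{1}{37399} = \frac{94357678}{37399}$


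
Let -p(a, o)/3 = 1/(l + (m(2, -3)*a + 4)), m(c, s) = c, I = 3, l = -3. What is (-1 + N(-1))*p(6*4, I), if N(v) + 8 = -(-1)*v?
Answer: 30/49 ≈ 0.61224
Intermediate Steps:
N(v) = -8 + v (N(v) = -8 - (-1)*v = -8 + v)
p(a, o) = -3/(1 + 2*a) (p(a, o) = -3/(-3 + (2*a + 4)) = -3/(-3 + (4 + 2*a)) = -3/(1 + 2*a))
(-1 + N(-1))*p(6*4, I) = (-1 + (-8 - 1))*(-3/(1 + 2*(6*4))) = (-1 - 9)*(-3/(1 + 2*24)) = -(-30)/(1 + 48) = -(-30)/49 = -10*(-3/49) = 30/49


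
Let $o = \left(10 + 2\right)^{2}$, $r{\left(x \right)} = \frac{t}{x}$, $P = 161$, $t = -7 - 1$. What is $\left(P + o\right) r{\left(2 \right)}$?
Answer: $-1220$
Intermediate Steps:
$t = -8$ ($t = -7 - 1 = -8$)
$r{\left(x \right)} = - \frac{8}{x}$
$o = 144$ ($o = 12^{2} = 144$)
$\left(P + o\right) r{\left(2 \right)} = \left(161 + 144\right) \left(- \frac{8}{2}\right) = 305 \left(\left(-8\right) \frac{1}{2}\right) = 305 \left(-4\right) = -1220$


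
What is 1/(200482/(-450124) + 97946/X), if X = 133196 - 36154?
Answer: 10920233302/6158167765 ≈ 1.7733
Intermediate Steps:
X = 97042
1/(200482/(-450124) + 97946/X) = 1/(200482/(-450124) + 97946/97042) = 1/(200482*(-1/450124) + 97946*(1/97042)) = 1/(-100241/225062 + 48973/48521) = 1/(6158167765/10920233302) = 10920233302/6158167765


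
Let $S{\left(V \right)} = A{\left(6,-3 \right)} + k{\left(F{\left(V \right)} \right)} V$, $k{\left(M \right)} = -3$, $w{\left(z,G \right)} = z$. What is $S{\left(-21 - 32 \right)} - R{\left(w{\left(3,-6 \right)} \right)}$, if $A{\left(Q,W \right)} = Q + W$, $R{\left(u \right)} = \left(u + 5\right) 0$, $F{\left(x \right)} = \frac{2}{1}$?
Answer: $162$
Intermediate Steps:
$F{\left(x \right)} = 2$ ($F{\left(x \right)} = 2 \cdot 1 = 2$)
$R{\left(u \right)} = 0$ ($R{\left(u \right)} = \left(5 + u\right) 0 = 0$)
$S{\left(V \right)} = 3 - 3 V$ ($S{\left(V \right)} = \left(6 - 3\right) - 3 V = 3 - 3 V$)
$S{\left(-21 - 32 \right)} - R{\left(w{\left(3,-6 \right)} \right)} = \left(3 - 3 \left(-21 - 32\right)\right) - 0 = \left(3 - -159\right) + 0 = \left(3 + 159\right) + 0 = 162 + 0 = 162$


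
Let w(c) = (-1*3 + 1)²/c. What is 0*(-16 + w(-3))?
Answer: 0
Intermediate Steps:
w(c) = 4/c (w(c) = (-3 + 1)²/c = (-2)²/c = 4/c)
0*(-16 + w(-3)) = 0*(-16 + 4/(-3)) = 0*(-16 + 4*(-⅓)) = 0*(-16 - 4/3) = 0*(-52/3) = 0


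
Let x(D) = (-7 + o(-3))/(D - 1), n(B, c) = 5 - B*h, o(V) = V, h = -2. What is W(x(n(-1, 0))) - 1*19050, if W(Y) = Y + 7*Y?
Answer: -19090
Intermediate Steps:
n(B, c) = 5 + 2*B (n(B, c) = 5 - B*(-2) = 5 - (-2)*B = 5 + 2*B)
x(D) = -10/(-1 + D) (x(D) = (-7 - 3)/(D - 1) = -10/(-1 + D))
W(Y) = 8*Y
W(x(n(-1, 0))) - 1*19050 = 8*(-10/(-1 + (5 + 2*(-1)))) - 1*19050 = 8*(-10/(-1 + (5 - 2))) - 19050 = 8*(-10/(-1 + 3)) - 19050 = 8*(-10/2) - 19050 = 8*(-10*½) - 19050 = 8*(-5) - 19050 = -40 - 19050 = -19090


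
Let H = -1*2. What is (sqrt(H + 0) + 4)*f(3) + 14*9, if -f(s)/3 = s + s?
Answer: 54 - 18*I*sqrt(2) ≈ 54.0 - 25.456*I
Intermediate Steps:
f(s) = -6*s (f(s) = -3*(s + s) = -6*s)
H = -2
(sqrt(H + 0) + 4)*f(3) + 14*9 = (sqrt(-2 + 0) + 4)*(-6*3) + 14*9 = (sqrt(-2) + 4)*(-18) + 126 = (I*sqrt(2) + 4)*(-18) + 126 = (4 + I*sqrt(2))*(-18) + 126 = (-72 - 18*I*sqrt(2)) + 126 = 54 - 18*I*sqrt(2)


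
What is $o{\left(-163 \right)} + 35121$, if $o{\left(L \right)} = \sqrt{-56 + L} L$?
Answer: $35121 - 163 i \sqrt{219} \approx 35121.0 - 2412.2 i$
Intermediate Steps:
$o{\left(L \right)} = L \sqrt{-56 + L}$
$o{\left(-163 \right)} + 35121 = - 163 \sqrt{-56 - 163} + 35121 = - 163 \sqrt{-219} + 35121 = - 163 i \sqrt{219} + 35121 = 35121 - 163 i \sqrt{219}$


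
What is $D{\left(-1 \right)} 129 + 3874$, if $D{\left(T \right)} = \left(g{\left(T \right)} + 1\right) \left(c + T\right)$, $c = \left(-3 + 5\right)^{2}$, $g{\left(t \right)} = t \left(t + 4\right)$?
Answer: $3100$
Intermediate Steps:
$g{\left(t \right)} = t \left(4 + t\right)$
$c = 4$ ($c = 2^{2} = 4$)
$D{\left(T \right)} = \left(1 + T \left(4 + T\right)\right) \left(4 + T\right)$ ($D{\left(T \right)} = \left(T \left(4 + T\right) + 1\right) \left(4 + T\right) = \left(1 + T \left(4 + T\right)\right) \left(4 + T\right)$)
$D{\left(-1 \right)} 129 + 3874 = \left(4 + \left(-1\right)^{3} + 8 \left(-1\right)^{2} + 17 \left(-1\right)\right) 129 + 3874 = \left(4 - 1 + 8 \cdot 1 - 17\right) 129 + 3874 = \left(4 - 1 + 8 - 17\right) 129 + 3874 = \left(-6\right) 129 + 3874 = -774 + 3874 = 3100$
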